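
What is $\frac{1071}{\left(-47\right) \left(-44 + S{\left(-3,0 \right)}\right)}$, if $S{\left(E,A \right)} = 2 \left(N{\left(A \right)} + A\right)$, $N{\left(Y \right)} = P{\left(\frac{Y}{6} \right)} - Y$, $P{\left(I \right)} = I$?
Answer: $\frac{1071}{2068} \approx 0.51789$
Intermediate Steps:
$N{\left(Y \right)} = - \frac{5 Y}{6}$ ($N{\left(Y \right)} = \frac{Y}{6} - Y = - \frac{5 Y}{6}$)
$S{\left(E,A \right)} = \frac{A}{3}$ ($S{\left(E,A \right)} = 2 \left(- \frac{5 A}{6} + A\right) = 2 \frac{A}{6} = \frac{A}{3}$)
$\frac{1071}{\left(-47\right) \left(-44 + S{\left(-3,0 \right)}\right)} = \frac{1071}{\left(-47\right) \left(-44 + \frac{1}{3} \cdot 0\right)} = \frac{1071}{\left(-47\right) \left(-44 + 0\right)} = \frac{1071}{\left(-47\right) \left(-44\right)} = \frac{1071}{2068}$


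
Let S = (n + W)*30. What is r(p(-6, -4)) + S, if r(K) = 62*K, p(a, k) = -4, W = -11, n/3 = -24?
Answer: -2738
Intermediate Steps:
n = -72 (n = 3*(-24) = -72)
S = -2490 (S = (-72 - 11)*30 = -83*30 = -2490)
r(p(-6, -4)) + S = 62*(-4) - 2490 = -248 - 2490 = -2738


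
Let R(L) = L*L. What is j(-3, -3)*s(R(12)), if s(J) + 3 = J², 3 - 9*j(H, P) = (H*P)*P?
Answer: 69110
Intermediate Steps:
R(L) = L²
j(H, P) = ⅓ - H*P²/9 (j(H, P) = ⅓ - H*P*P/9 = ⅓ - H*P²/9)
s(J) = -3 + J²
j(-3, -3)*s(R(12)) = (⅓ - ⅑*(-3)*(-3)²)*(-3 + (12²)²) = (⅓ - ⅑*(-3)*9)*(-3 + 144²) = (⅓ + 3)*(-3 + 20736) = (10/3)*20733 = 69110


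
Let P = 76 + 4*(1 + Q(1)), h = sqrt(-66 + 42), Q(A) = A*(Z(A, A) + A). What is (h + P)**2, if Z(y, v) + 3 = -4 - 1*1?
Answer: 2680 + 208*I*sqrt(6) ≈ 2680.0 + 509.49*I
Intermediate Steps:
Z(y, v) = -8 (Z(y, v) = -3 + (-4 - 1*1) = -3 + (-4 - 1) = -3 - 5 = -8)
Q(A) = A*(-8 + A)
h = 2*I*sqrt(6) (h = sqrt(-24) = 2*I*sqrt(6) ≈ 4.899*I)
P = 52 (P = 76 + 4*(1 + 1*(-8 + 1)) = 76 + 4*(1 + 1*(-7)) = 76 + 4*(1 - 7) = 76 + 4*(-6) = 76 - 24 = 52)
(h + P)**2 = (2*I*sqrt(6) + 52)**2 = (52 + 2*I*sqrt(6))**2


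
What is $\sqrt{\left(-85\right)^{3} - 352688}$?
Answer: $i \sqrt{966813} \approx 983.27 i$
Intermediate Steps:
$\sqrt{\left(-85\right)^{3} - 352688} = \sqrt{-614125 - 352688} = \sqrt{-966813} = i \sqrt{966813}$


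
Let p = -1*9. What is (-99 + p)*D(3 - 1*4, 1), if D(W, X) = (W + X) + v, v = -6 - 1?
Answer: 756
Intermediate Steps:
p = -9
v = -7
D(W, X) = -7 + W + X (D(W, X) = (W + X) - 7 = -7 + W + X)
(-99 + p)*D(3 - 1*4, 1) = (-99 - 9)*(-7 + (3 - 1*4) + 1) = -108*(-7 + (3 - 4) + 1) = -108*(-7 - 1 + 1) = -108*(-7) = 756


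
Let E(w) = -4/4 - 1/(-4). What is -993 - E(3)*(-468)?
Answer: -1344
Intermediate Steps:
E(w) = -¾ (E(w) = -4*¼ - 1*(-¼) = -1 + ¼ = -¾)
-993 - E(3)*(-468) = -993 - (-3)*(-468)/4 = -993 - 1*351 = -993 - 351 = -1344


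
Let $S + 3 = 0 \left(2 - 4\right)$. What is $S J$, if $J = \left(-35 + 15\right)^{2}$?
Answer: $-1200$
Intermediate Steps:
$J = 400$ ($J = \left(-20\right)^{2} = 400$)
$S = -3$ ($S = -3 + 0 \left(2 - 4\right) = -3 + 0 \left(-2\right) = -3 + 0 = -3$)
$S J = \left(-3\right) 400 = -1200$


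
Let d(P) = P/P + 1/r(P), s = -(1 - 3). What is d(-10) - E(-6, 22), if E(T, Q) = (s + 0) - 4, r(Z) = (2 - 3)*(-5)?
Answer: 16/5 ≈ 3.2000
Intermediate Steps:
r(Z) = 5 (r(Z) = -1*(-5) = 5)
s = 2 (s = -1*(-2) = 2)
E(T, Q) = -2 (E(T, Q) = (2 + 0) - 4 = 2 - 4 = -2)
d(P) = 6/5 (d(P) = P/P + 1/5 = 1 + 1*(⅕) = 1 + ⅕ = 6/5)
d(-10) - E(-6, 22) = 6/5 - 1*(-2) = 6/5 + 2 = 16/5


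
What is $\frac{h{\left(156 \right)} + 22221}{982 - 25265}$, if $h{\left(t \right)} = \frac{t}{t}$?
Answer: $- \frac{22222}{24283} \approx -0.91513$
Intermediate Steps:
$h{\left(t \right)} = 1$
$\frac{h{\left(156 \right)} + 22221}{982 - 25265} = \frac{1 + 22221}{982 - 25265} = \frac{22222}{-24283} = 22222 \left(- \frac{1}{24283}\right) = - \frac{22222}{24283}$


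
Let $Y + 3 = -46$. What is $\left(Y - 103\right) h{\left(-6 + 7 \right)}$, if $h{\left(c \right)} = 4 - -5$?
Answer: $-1368$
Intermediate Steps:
$Y = -49$ ($Y = -3 - 46 = -49$)
$h{\left(c \right)} = 9$ ($h{\left(c \right)} = 4 + 5 = 9$)
$\left(Y - 103\right) h{\left(-6 + 7 \right)} = \left(-49 - 103\right) 9 = \left(-152\right) 9 = -1368$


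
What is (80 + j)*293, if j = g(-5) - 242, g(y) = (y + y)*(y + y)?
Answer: -18166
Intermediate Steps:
g(y) = 4*y**2 (g(y) = (2*y)*(2*y) = 4*y**2)
j = -142 (j = 4*(-5)**2 - 242 = 4*25 - 242 = 100 - 242 = -142)
(80 + j)*293 = (80 - 142)*293 = -62*293 = -18166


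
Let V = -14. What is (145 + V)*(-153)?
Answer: -20043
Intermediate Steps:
(145 + V)*(-153) = (145 - 14)*(-153) = 131*(-153) = -20043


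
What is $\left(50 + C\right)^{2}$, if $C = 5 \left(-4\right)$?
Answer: $900$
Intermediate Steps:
$C = -20$
$\left(50 + C\right)^{2} = \left(50 - 20\right)^{2} = 30^{2} = 900$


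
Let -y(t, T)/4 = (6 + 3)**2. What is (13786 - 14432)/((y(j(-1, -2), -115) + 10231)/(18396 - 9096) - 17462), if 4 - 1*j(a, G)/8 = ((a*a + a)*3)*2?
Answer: 6007800/162386693 ≈ 0.036997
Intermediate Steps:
j(a, G) = 32 - 48*a - 48*a**2 (j(a, G) = 32 - 8*(a*a + a)*3*2 = 32 - 8*(a**2 + a)*3*2 = 32 - 8*(a + a**2)*3*2 = 32 - 8*(3*a + 3*a**2)*2 = 32 - 8*(6*a + 6*a**2) = 32 + (-48*a - 48*a**2) = 32 - 48*a - 48*a**2)
y(t, T) = -324 (y(t, T) = -4*(6 + 3)**2 = -4*9**2 = -4*81 = -324)
(13786 - 14432)/((y(j(-1, -2), -115) + 10231)/(18396 - 9096) - 17462) = (13786 - 14432)/((-324 + 10231)/(18396 - 9096) - 17462) = -646/(9907/9300 - 17462) = -646/(-162386693/9300) = -646*(-9300/162386693) = 6007800/162386693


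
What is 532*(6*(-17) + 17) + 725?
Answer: -44495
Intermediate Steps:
532*(6*(-17) + 17) + 725 = 532*(-102 + 17) + 725 = 532*(-85) + 725 = -45220 + 725 = -44495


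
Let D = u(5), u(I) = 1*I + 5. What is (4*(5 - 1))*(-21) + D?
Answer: -326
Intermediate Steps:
u(I) = 5 + I (u(I) = I + 5 = 5 + I)
D = 10 (D = 5 + 5 = 10)
(4*(5 - 1))*(-21) + D = (4*(5 - 1))*(-21) + 10 = (4*4)*(-21) + 10 = 16*(-21) + 10 = -336 + 10 = -326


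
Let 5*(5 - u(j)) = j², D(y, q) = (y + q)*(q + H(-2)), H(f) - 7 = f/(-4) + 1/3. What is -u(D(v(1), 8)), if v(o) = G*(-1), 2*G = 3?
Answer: 304325/144 ≈ 2113.4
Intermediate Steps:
G = 3/2 (G = (½)*3 = 3/2 ≈ 1.5000)
H(f) = 22/3 - f/4 (H(f) = 7 + (f/(-4) + 1/3) = 7 + (f*(-¼) + 1*(⅓)) = 7 + (-f/4 + ⅓) = 7 + (⅓ - f/4) = 22/3 - f/4)
v(o) = -3/2 (v(o) = (3/2)*(-1) = -3/2)
D(y, q) = (47/6 + q)*(q + y) (D(y, q) = (y + q)*(q + (22/3 - ¼*(-2))) = (q + y)*(q + (22/3 + ½)) = (q + y)*(q + 47/6) = (q + y)*(47/6 + q) = (47/6 + q)*(q + y))
u(j) = 5 - j²/5
-u(D(v(1), 8)) = -(5 - (8² + (47/6)*8 + (47/6)*(-3/2) + 8*(-3/2))²/5) = -(5 - (64 + 188/3 - 47/4 - 12)²/5) = -(5 - (1235/12)²/5) = -(5 - ⅕*1525225/144) = -(5 - 305045/144) = -1*(-304325/144) = 304325/144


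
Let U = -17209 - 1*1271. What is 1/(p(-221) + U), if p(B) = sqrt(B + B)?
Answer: -9240/170755421 - I*sqrt(442)/341510842 ≈ -5.4112e-5 - 6.1561e-8*I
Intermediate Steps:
p(B) = sqrt(2)*sqrt(B) (p(B) = sqrt(2*B) = sqrt(2)*sqrt(B))
U = -18480 (U = -17209 - 1271 = -18480)
1/(p(-221) + U) = 1/(sqrt(2)*sqrt(-221) - 18480) = 1/(sqrt(2)*(I*sqrt(221)) - 18480) = 1/(I*sqrt(442) - 18480) = 1/(-18480 + I*sqrt(442))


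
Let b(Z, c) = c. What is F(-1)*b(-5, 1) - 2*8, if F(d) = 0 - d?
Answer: -15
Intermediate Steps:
F(d) = -d
F(-1)*b(-5, 1) - 2*8 = -1*(-1)*1 - 2*8 = 1*1 - 16 = 1 - 16 = -15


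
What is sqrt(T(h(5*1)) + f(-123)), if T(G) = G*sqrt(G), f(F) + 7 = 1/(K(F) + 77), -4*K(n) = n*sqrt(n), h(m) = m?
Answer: sqrt((-2152 + 1540*sqrt(5) - 861*I*sqrt(123) + 615*I*sqrt(615))/(308 + 123*I*sqrt(123))) ≈ 2.0447 - 0.000682*I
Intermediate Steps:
K(n) = -n**(3/2)/4 (K(n) = -n*sqrt(n)/4 = -n**(3/2)/4)
f(F) = -7 + 1/(77 - F**(3/2)/4) (f(F) = -7 + 1/(-F**(3/2)/4 + 77) = -7 + 1/(77 - F**(3/2)/4))
T(G) = G**(3/2)
sqrt(T(h(5*1)) + f(-123)) = sqrt((5*1)**(3/2) + (2152 - (-861)*I*sqrt(123))/(-308 + (-123)**(3/2))) = sqrt(5**(3/2) + (2152 - (-861)*I*sqrt(123))/(-308 - 123*I*sqrt(123))) = sqrt(5*sqrt(5) + (2152 + 861*I*sqrt(123))/(-308 - 123*I*sqrt(123)))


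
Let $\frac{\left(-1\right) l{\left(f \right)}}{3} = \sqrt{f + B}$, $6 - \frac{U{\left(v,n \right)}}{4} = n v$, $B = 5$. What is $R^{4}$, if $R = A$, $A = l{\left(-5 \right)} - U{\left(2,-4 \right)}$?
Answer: $9834496$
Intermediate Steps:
$U{\left(v,n \right)} = 24 - 4 n v$
$l{\left(f \right)} = - 3 \sqrt{5 + f}$ ($l{\left(f \right)} = - 3 \sqrt{f + 5} = - 3 \sqrt{5 + f}$)
$A = -56$ ($A = - 3 \sqrt{5 - 5} - \left(24 - \left(-16\right) 2\right) = - 3 \sqrt{0} - \left(24 + 32\right) = \left(-3\right) 0 - 56 = 0 - 56 = -56$)
$R = -56$
$R^{4} = \left(-56\right)^{4} = 9834496$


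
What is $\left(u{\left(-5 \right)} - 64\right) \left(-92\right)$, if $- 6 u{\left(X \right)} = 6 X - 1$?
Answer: $\frac{16238}{3} \approx 5412.7$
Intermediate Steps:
$u{\left(X \right)} = \frac{1}{6} - X$ ($u{\left(X \right)} = - \frac{6 X - 1}{6} = - \frac{-1 + 6 X}{6} = \frac{1}{6} - X$)
$\left(u{\left(-5 \right)} - 64\right) \left(-92\right) = \left(\left(\frac{1}{6} - -5\right) - 64\right) \left(-92\right) = \left(\left(\frac{1}{6} + 5\right) - 64\right) \left(-92\right) = \left(\frac{31}{6} - 64\right) \left(-92\right) = \left(- \frac{353}{6}\right) \left(-92\right) = \frac{16238}{3}$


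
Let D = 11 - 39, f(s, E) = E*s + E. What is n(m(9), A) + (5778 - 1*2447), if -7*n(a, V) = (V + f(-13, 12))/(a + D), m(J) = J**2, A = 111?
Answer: 1235834/371 ≈ 3331.1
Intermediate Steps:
f(s, E) = E + E*s
D = -28
n(a, V) = -(-144 + V)/(7*(-28 + a)) (n(a, V) = -(V + 12*(1 - 13))/(7*(a - 28)) = -(V + 12*(-12))/(7*(-28 + a)) = -(V - 144)/(7*(-28 + a)) = -(-144 + V)/(7*(-28 + a)))
n(m(9), A) + (5778 - 1*2447) = (144 - 1*111)/(7*(-28 + 9**2)) + (5778 - 1*2447) = (144 - 111)/(7*(-28 + 81)) + (5778 - 2447) = (1/7)*33/53 + 3331 = (1/7)*(1/53)*33 + 3331 = 33/371 + 3331 = 1235834/371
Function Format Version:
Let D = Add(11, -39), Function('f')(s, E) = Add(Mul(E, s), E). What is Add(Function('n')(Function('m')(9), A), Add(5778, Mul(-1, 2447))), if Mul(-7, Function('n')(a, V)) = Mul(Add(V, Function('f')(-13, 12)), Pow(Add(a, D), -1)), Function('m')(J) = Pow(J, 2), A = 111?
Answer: Rational(1235834, 371) ≈ 3331.1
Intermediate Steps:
Function('f')(s, E) = Add(E, Mul(E, s))
D = -28
Function('n')(a, V) = Mul(Rational(-1, 7), Pow(Add(-28, a), -1), Add(-144, V)) (Function('n')(a, V) = Mul(Rational(-1, 7), Mul(Add(V, Mul(12, Add(1, -13))), Pow(Add(a, -28), -1))) = Mul(Rational(-1, 7), Mul(Add(V, Mul(12, -12)), Pow(Add(-28, a), -1))) = Mul(Rational(-1, 7), Mul(Add(V, -144), Pow(Add(-28, a), -1))) = Mul(Rational(-1, 7), Mul(Add(-144, V), Pow(Add(-28, a), -1))) = Mul(Rational(-1, 7), Mul(Pow(Add(-28, a), -1), Add(-144, V))) = Mul(Rational(-1, 7), Pow(Add(-28, a), -1), Add(-144, V)))
Add(Function('n')(Function('m')(9), A), Add(5778, Mul(-1, 2447))) = Add(Mul(Rational(1, 7), Pow(Add(-28, Pow(9, 2)), -1), Add(144, Mul(-1, 111))), Add(5778, Mul(-1, 2447))) = Add(Mul(Rational(1, 7), Pow(Add(-28, 81), -1), Add(144, -111)), Add(5778, -2447)) = Add(Mul(Rational(1, 7), Pow(53, -1), 33), 3331) = Add(Mul(Rational(1, 7), Rational(1, 53), 33), 3331) = Add(Rational(33, 371), 3331) = Rational(1235834, 371)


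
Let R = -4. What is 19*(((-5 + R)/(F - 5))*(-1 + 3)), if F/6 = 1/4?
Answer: 684/7 ≈ 97.714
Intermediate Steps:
F = 3/2 (F = 6*(1/4) = 3/2 ≈ 1.5000)
19*(((-5 + R)/(F - 5))*(-1 + 3)) = 19*(((-5 - 4)/(3/2 - 5))*(-1 + 3)) = 19*(-9/(-7/2)*2) = 19*(-9*(-2/7)*2) = 19*((18/7)*2) = 19*(36/7) = 684/7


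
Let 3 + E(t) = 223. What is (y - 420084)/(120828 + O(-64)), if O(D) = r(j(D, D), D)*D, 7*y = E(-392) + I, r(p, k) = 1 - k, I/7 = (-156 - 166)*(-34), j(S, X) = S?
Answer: -715933/204169 ≈ -3.5066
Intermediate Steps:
E(t) = 220 (E(t) = -3 + 223 = 220)
I = 76636 (I = 7*((-156 - 166)*(-34)) = 7*(-322*(-34)) = 7*10948 = 76636)
y = 76856/7 (y = (220 + 76636)/7 = (⅐)*76856 = 76856/7 ≈ 10979.)
O(D) = D*(1 - D) (O(D) = (1 - D)*D = D*(1 - D))
(y - 420084)/(120828 + O(-64)) = (76856/7 - 420084)/(120828 - 64*(1 - 1*(-64))) = -2863732/(7*(120828 - 64*(1 + 64))) = -2863732/(7*(120828 - 64*65)) = -2863732/(7*(120828 - 4160)) = -2863732/7/116668 = -2863732/7*1/116668 = -715933/204169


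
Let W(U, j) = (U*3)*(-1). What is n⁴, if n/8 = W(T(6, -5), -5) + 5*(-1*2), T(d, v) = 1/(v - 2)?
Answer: 82538991616/2401 ≈ 3.4377e+7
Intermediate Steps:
T(d, v) = 1/(-2 + v)
W(U, j) = -3*U (W(U, j) = (3*U)*(-1) = -3*U)
n = -536/7 (n = 8*(-3/(-2 - 5) + 5*(-1*2)) = 8*(-3/(-7) + 5*(-2)) = 8*(-3*(-⅐) - 10) = 8*(3/7 - 10) = 8*(-67/7) = -536/7 ≈ -76.571)
n⁴ = (-536/7)⁴ = 82538991616/2401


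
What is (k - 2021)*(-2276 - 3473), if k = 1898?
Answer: 707127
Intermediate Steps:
(k - 2021)*(-2276 - 3473) = (1898 - 2021)*(-2276 - 3473) = -123*(-5749) = 707127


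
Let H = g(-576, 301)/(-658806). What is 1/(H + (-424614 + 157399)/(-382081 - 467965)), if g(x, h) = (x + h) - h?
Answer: 93335900846/29422078631 ≈ 3.1723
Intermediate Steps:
g(x, h) = x (g(x, h) = (h + x) - h = x)
H = 96/109801 (H = -576/(-658806) = -576*(-1/658806) = 96/109801 ≈ 0.00087431)
1/(H + (-424614 + 157399)/(-382081 - 467965)) = 1/(96/109801 + (-424614 + 157399)/(-382081 - 467965)) = 1/(96/109801 - 267215/(-850046)) = 1/(96/109801 - 267215*(-1/850046)) = 1/(96/109801 + 267215/850046) = 1/(29422078631/93335900846) = 93335900846/29422078631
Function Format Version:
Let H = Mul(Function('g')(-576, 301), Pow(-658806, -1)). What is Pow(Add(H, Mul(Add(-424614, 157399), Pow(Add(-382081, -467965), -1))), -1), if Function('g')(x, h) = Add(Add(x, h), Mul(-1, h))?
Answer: Rational(93335900846, 29422078631) ≈ 3.1723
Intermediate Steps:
Function('g')(x, h) = x (Function('g')(x, h) = Add(Add(h, x), Mul(-1, h)) = x)
H = Rational(96, 109801) (H = Mul(-576, Pow(-658806, -1)) = Mul(-576, Rational(-1, 658806)) = Rational(96, 109801) ≈ 0.00087431)
Pow(Add(H, Mul(Add(-424614, 157399), Pow(Add(-382081, -467965), -1))), -1) = Pow(Add(Rational(96, 109801), Mul(Add(-424614, 157399), Pow(Add(-382081, -467965), -1))), -1) = Pow(Add(Rational(96, 109801), Mul(-267215, Pow(-850046, -1))), -1) = Pow(Add(Rational(96, 109801), Mul(-267215, Rational(-1, 850046))), -1) = Pow(Add(Rational(96, 109801), Rational(267215, 850046)), -1) = Pow(Rational(29422078631, 93335900846), -1) = Rational(93335900846, 29422078631)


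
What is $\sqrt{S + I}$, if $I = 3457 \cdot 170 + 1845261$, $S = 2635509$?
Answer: $2 \sqrt{1267115} \approx 2251.3$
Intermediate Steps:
$I = 2432951$ ($I = 587690 + 1845261 = 2432951$)
$\sqrt{S + I} = \sqrt{2635509 + 2432951} = \sqrt{5068460} = 2 \sqrt{1267115}$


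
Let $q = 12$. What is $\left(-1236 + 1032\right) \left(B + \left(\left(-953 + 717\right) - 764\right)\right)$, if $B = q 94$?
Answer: $-26112$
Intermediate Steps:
$B = 1128$ ($B = 12 \cdot 94 = 1128$)
$\left(-1236 + 1032\right) \left(B + \left(\left(-953 + 717\right) - 764\right)\right) = \left(-1236 + 1032\right) \left(1128 + \left(\left(-953 + 717\right) - 764\right)\right) = - 204 \left(1128 - 1000\right) = \left(-204\right) 128 = -26112$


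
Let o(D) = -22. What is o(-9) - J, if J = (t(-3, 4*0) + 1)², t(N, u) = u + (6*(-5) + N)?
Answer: -1046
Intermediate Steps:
t(N, u) = -30 + N + u (t(N, u) = u + (-30 + N) = -30 + N + u)
J = 1024 (J = ((-30 - 3 + 4*0) + 1)² = ((-30 - 3 + 0) + 1)² = (-33 + 1)² = (-32)² = 1024)
o(-9) - J = -22 - 1*1024 = -22 - 1024 = -1046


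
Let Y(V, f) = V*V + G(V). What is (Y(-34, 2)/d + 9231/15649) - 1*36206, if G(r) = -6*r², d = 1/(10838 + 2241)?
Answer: -1183578084843/15649 ≈ -7.5633e+7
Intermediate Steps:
d = 1/13079 ≈ 7.6458e-5
Y(V, f) = -5*V² (Y(V, f) = V*V - 6*V² = V² - 6*V² = -5*V²)
(Y(-34, 2)/d + 9231/15649) - 1*36206 = ((-5*(-34)²)/(1/13079) + 9231/15649) - 1*36206 = (-5*1156*13079 + 9231*(1/15649)) - 36206 = (-5780*13079 + 9231/15649) - 36206 = (-75596620 + 9231/15649) - 36206 = -1183011497149/15649 - 36206 = -1183578084843/15649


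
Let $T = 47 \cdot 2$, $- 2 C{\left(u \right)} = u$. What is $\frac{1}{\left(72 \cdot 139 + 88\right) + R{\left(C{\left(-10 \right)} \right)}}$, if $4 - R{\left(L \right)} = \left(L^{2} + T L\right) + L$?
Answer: $\frac{1}{9600} \approx 0.00010417$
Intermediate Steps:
$C{\left(u \right)} = - \frac{u}{2}$
$T = 94$
$R{\left(L \right)} = 4 - L^{2} - 95 L$ ($R{\left(L \right)} = 4 - \left(\left(L^{2} + 94 L\right) + L\right) = 4 - \left(L^{2} + 95 L\right) = 4 - L^{2} - 95 L$)
$\frac{1}{\left(72 \cdot 139 + 88\right) + R{\left(C{\left(-10 \right)} \right)}} = \frac{1}{\left(72 \cdot 139 + 88\right) - \left(-4 + \left(\left(- \frac{1}{2}\right) \left(-10\right)\right)^{2} + 95 \left(- \frac{1}{2}\right) \left(-10\right)\right)} = \frac{1}{\left(10008 + 88\right) - 496} = \frac{1}{10096 - 496} = \frac{1}{9600}$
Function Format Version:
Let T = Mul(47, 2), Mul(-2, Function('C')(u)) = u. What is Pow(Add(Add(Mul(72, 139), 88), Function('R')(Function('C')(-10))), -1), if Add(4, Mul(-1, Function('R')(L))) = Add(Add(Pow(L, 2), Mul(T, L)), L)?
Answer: Rational(1, 9600) ≈ 0.00010417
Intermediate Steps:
Function('C')(u) = Mul(Rational(-1, 2), u)
T = 94
Function('R')(L) = Add(4, Mul(-1, Pow(L, 2)), Mul(-95, L)) (Function('R')(L) = Add(4, Mul(-1, Add(Add(Pow(L, 2), Mul(94, L)), L))) = Add(4, Mul(-1, Add(Pow(L, 2), Mul(95, L)))) = Add(4, Add(Mul(-1, Pow(L, 2)), Mul(-95, L))) = Add(4, Mul(-1, Pow(L, 2)), Mul(-95, L)))
Pow(Add(Add(Mul(72, 139), 88), Function('R')(Function('C')(-10))), -1) = Pow(Add(Add(Mul(72, 139), 88), Add(4, Mul(-1, Pow(Mul(Rational(-1, 2), -10), 2)), Mul(-95, Mul(Rational(-1, 2), -10)))), -1) = Pow(Add(Add(10008, 88), Add(4, Mul(-1, Pow(5, 2)), Mul(-95, 5))), -1) = Pow(Add(10096, Add(4, Mul(-1, 25), -475)), -1) = Pow(Add(10096, Add(4, -25, -475)), -1) = Pow(Add(10096, -496), -1) = Pow(9600, -1) = Rational(1, 9600)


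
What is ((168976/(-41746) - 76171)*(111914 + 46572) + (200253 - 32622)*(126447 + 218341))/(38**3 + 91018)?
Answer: 477203521070669/1522580985 ≈ 3.1342e+5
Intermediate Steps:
((168976/(-41746) - 76171)*(111914 + 46572) + (200253 - 32622)*(126447 + 218341))/(38**3 + 91018) = ((168976*(-1/41746) - 76171)*158486 + 167631*344788)/(54872 + 91018) = ((-84488/20873 - 76171)*158486 + 57797157228)/145890 = (-1590001771/20873*158486 + 57797157228)*(1/145890) = (-251993020678706/20873 + 57797157228)*(1/145890) = (954407042141338/20873)*(1/145890) = 477203521070669/1522580985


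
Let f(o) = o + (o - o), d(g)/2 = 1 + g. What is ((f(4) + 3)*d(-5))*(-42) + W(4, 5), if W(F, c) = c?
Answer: 2357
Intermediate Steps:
d(g) = 2 + 2*g (d(g) = 2*(1 + g) = 2 + 2*g)
f(o) = o (f(o) = o + 0 = o)
((f(4) + 3)*d(-5))*(-42) + W(4, 5) = ((4 + 3)*(2 + 2*(-5)))*(-42) + 5 = (7*(2 - 10))*(-42) + 5 = (7*(-8))*(-42) + 5 = -56*(-42) + 5 = 2352 + 5 = 2357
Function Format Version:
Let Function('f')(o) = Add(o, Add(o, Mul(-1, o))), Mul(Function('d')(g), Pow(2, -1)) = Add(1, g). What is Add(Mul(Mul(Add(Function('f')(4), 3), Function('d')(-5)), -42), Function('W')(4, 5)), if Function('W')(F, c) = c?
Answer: 2357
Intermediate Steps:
Function('d')(g) = Add(2, Mul(2, g)) (Function('d')(g) = Mul(2, Add(1, g)) = Add(2, Mul(2, g)))
Function('f')(o) = o (Function('f')(o) = Add(o, 0) = o)
Add(Mul(Mul(Add(Function('f')(4), 3), Function('d')(-5)), -42), Function('W')(4, 5)) = Add(Mul(Mul(Add(4, 3), Add(2, Mul(2, -5))), -42), 5) = Add(Mul(Mul(7, Add(2, -10)), -42), 5) = Add(Mul(Mul(7, -8), -42), 5) = Add(Mul(-56, -42), 5) = Add(2352, 5) = 2357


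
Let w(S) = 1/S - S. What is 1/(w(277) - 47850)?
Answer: -277/13331178 ≈ -2.0778e-5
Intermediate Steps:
1/(w(277) - 47850) = 1/((1/277 - 1*277) - 47850) = 1/((1/277 - 277) - 47850) = 1/(-76728/277 - 47850) = 1/(-13331178/277) = -277/13331178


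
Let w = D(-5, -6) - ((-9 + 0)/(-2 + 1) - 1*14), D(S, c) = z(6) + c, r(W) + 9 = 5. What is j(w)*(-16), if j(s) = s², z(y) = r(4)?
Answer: -400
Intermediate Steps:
r(W) = -4 (r(W) = -9 + 5 = -4)
z(y) = -4
D(S, c) = -4 + c
w = -5 (w = (-4 - 6) - ((-9 + 0)/(-2 + 1) - 1*14) = -10 - (-9/(-1) - 14) = -10 - (-9*(-1) - 14) = -10 - (9 - 14) = -10 - 1*(-5) = -10 + 5 = -5)
j(w)*(-16) = (-5)²*(-16) = 25*(-16) = -400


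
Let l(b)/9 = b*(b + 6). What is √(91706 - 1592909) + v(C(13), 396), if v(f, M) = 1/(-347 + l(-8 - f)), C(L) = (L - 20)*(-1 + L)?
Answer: 1/55741 + I*√1501203 ≈ 1.794e-5 + 1225.2*I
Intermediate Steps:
l(b) = 9*b*(6 + b) (l(b) = 9*(b*(b + 6)) = 9*(b*(6 + b)) = 9*b*(6 + b))
C(L) = (-1 + L)*(-20 + L) (C(L) = (-20 + L)*(-1 + L) = (-1 + L)*(-20 + L))
v(f, M) = 1/(-347 + 9*(-8 - f)*(-2 - f)) (v(f, M) = 1/(-347 + 9*(-8 - f)*(6 + (-8 - f))) = 1/(-347 + 9*(-8 - f)*(-2 - f)))
√(91706 - 1592909) + v(C(13), 396) = √(91706 - 1592909) + 1/(-203 + 9*(20 + 13² - 21*13)² + 90*(20 + 13² - 21*13)) = √(-1501203) + 1/(-203 + 9*(20 + 169 - 273)² + 90*(20 + 169 - 273)) = I*√1501203 + 1/(-203 + 9*(-84)² + 90*(-84)) = I*√1501203 + 1/(-203 + 9*7056 - 7560) = I*√1501203 + 1/(-203 + 63504 - 7560) = I*√1501203 + 1/55741 = 1/55741 + I*√1501203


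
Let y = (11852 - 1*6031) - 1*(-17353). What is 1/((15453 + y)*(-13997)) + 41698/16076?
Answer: 11272264510993/4345842112522 ≈ 2.5938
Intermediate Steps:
y = 23174 (y = (11852 - 6031) + 17353 = 5821 + 17353 = 23174)
1/((15453 + y)*(-13997)) + 41698/16076 = 1/((15453 + 23174)*(-13997)) + 41698/16076 = -1/13997/38627 + 41698*(1/16076) = (1/38627)*(-1/13997) + 20849/8038 = -1/540662119 + 20849/8038 = 11272264510993/4345842112522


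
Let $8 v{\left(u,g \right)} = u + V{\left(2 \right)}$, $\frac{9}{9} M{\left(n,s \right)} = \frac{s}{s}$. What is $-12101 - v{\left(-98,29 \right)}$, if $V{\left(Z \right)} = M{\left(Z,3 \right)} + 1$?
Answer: $-12089$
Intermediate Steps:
$M{\left(n,s \right)} = 1$ ($M{\left(n,s \right)} = \frac{s}{s} = 1$)
$V{\left(Z \right)} = 2$ ($V{\left(Z \right)} = 1 + 1 = 2$)
$v{\left(u,g \right)} = \frac{1}{4} + \frac{u}{8}$ ($v{\left(u,g \right)} = \frac{u + 2}{8} = \frac{2 + u}{8} = \frac{1}{4} + \frac{u}{8}$)
$-12101 - v{\left(-98,29 \right)} = -12101 - \left(\frac{1}{4} + \frac{1}{8} \left(-98\right)\right) = -12101 - \left(\frac{1}{4} - \frac{49}{4}\right) = -12101 - -12 = -12101 + 12 = -12089$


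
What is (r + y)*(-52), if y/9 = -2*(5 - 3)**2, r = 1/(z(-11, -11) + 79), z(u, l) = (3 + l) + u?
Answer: 56147/15 ≈ 3743.1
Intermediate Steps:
z(u, l) = 3 + l + u
r = 1/60 (r = 1/((3 - 11 - 11) + 79) = 1/(-19 + 79) = 1/60 ≈ 0.016667)
y = -72 (y = 9*(-2*(5 - 3)**2) = 9*(-2*2**2) = 9*(-2*4) = 9*(-8) = -72)
(r + y)*(-52) = (1/60 - 72)*(-52) = -4319/60*(-52) = 56147/15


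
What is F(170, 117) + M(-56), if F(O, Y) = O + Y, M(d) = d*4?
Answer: 63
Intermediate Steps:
M(d) = 4*d
F(170, 117) + M(-56) = (170 + 117) + 4*(-56) = 287 - 224 = 63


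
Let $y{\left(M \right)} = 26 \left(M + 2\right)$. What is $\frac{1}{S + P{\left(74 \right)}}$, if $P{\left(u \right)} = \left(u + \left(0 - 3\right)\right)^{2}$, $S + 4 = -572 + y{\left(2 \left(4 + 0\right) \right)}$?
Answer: $\frac{1}{4725} \approx 0.00021164$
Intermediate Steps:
$y{\left(M \right)} = 52 + 26 M$ ($y{\left(M \right)} = 26 \left(2 + M\right) = 52 + 26 M$)
$S = -316$ ($S = -4 - \left(520 - 52 \left(4 + 0\right)\right) = -4 - \left(520 - 52 \cdot 4\right) = -4 + \left(-572 + \left(52 + 26 \cdot 8\right)\right) = -4 + \left(-572 + \left(52 + 208\right)\right) = -4 + \left(-572 + 260\right) = -4 - 312 = -316$)
$P{\left(u \right)} = \left(-3 + u\right)^{2}$ ($P{\left(u \right)} = \left(u - 3\right)^{2} = \left(-3 + u\right)^{2}$)
$\frac{1}{S + P{\left(74 \right)}} = \frac{1}{-316 + \left(-3 + 74\right)^{2}} = \frac{1}{-316 + 71^{2}} = \frac{1}{-316 + 5041} = \frac{1}{4725}$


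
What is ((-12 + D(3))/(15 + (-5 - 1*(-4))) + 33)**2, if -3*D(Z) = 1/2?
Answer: 7284601/7056 ≈ 1032.4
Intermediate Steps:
D(Z) = -1/6 (D(Z) = -1/3/2 = -1/3*1/2 = -1/6)
((-12 + D(3))/(15 + (-5 - 1*(-4))) + 33)**2 = ((-12 - 1/6)/(15 + (-5 - 1*(-4))) + 33)**2 = (-73/(6*(15 + (-5 + 4))) + 33)**2 = (-73/(6*(15 - 1)) + 33)**2 = (-73/6/14 + 33)**2 = (-73/6*1/14 + 33)**2 = (-73/84 + 33)**2 = (2699/84)**2 = 7284601/7056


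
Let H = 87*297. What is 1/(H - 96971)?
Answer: -1/71132 ≈ -1.4058e-5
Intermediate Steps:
H = 25839
1/(H - 96971) = 1/(25839 - 96971) = 1/(-71132) = -1/71132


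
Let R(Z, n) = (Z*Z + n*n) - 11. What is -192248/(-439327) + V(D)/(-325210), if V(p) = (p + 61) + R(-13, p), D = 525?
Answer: -494919257/1200617930 ≈ -0.41222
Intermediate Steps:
R(Z, n) = -11 + Z**2 + n**2 (R(Z, n) = (Z**2 + n**2) - 11 = -11 + Z**2 + n**2)
V(p) = 219 + p + p**2 (V(p) = (p + 61) + (-11 + (-13)**2 + p**2) = (61 + p) + (-11 + 169 + p**2) = (61 + p) + (158 + p**2) = 219 + p + p**2)
-192248/(-439327) + V(D)/(-325210) = -192248/(-439327) + (219 + 525 + 525**2)/(-325210) = -192248*(-1/439327) + (219 + 525 + 275625)*(-1/325210) = 27464/62761 + 276369*(-1/325210) = 27464/62761 - 16257/19130 = -494919257/1200617930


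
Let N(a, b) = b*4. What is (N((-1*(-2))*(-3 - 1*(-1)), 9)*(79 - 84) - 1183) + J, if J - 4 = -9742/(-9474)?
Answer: -6432712/4737 ≈ -1358.0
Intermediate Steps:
J = 23819/4737 (J = 4 - 9742/(-9474) = 4 - 9742*(-1/9474) = 4 + 4871/4737 = 23819/4737 ≈ 5.0283)
N(a, b) = 4*b
(N((-1*(-2))*(-3 - 1*(-1)), 9)*(79 - 84) - 1183) + J = ((4*9)*(79 - 84) - 1183) + 23819/4737 = (36*(-5) - 1183) + 23819/4737 = (-180 - 1183) + 23819/4737 = -1363 + 23819/4737 = -6432712/4737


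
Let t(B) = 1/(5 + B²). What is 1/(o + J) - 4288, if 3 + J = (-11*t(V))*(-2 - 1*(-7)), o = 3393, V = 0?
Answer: -14489151/3379 ≈ -4288.0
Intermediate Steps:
J = -14 (J = -3 + (-11/(5 + 0²))*(-2 - 1*(-7)) = -3 + (-11/(5 + 0))*(-2 + 7) = -3 - 11/5*5 = -3 - 11 = -14)
1/(o + J) - 4288 = 1/(3393 - 14) - 4288 = 1/3379 - 4288 = -14489151/3379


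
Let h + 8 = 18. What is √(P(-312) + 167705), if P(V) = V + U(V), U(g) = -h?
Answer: √167383 ≈ 409.12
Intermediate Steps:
h = 10 (h = -8 + 18 = 10)
U(g) = -10 (U(g) = -1*10 = -10)
P(V) = -10 + V (P(V) = V - 10 = -10 + V)
√(P(-312) + 167705) = √((-10 - 312) + 167705) = √(-322 + 167705) = √167383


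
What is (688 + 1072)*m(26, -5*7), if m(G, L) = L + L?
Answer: -123200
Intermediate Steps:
m(G, L) = 2*L
(688 + 1072)*m(26, -5*7) = (688 + 1072)*(2*(-5*7)) = 1760*(2*(-35)) = 1760*(-70) = -123200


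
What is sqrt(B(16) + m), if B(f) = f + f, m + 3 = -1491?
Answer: I*sqrt(1462) ≈ 38.236*I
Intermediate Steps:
m = -1494 (m = -3 - 1491 = -1494)
B(f) = 2*f
sqrt(B(16) + m) = sqrt(2*16 - 1494) = sqrt(32 - 1494) = sqrt(-1462) = I*sqrt(1462)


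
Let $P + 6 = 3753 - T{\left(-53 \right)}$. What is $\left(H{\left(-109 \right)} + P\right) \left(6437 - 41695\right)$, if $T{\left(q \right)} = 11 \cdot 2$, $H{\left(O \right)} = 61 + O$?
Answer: $-129643666$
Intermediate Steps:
$T{\left(q \right)} = 22$
$P = 3725$ ($P = -6 + \left(3753 - 22\right) = -6 + 3731 = 3725$)
$\left(H{\left(-109 \right)} + P\right) \left(6437 - 41695\right) = \left(\left(61 - 109\right) + 3725\right) \left(6437 - 41695\right) = \left(-48 + 3725\right) \left(-35258\right) = 3677 \left(-35258\right) = -129643666$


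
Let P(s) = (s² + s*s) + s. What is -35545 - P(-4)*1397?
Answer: -74661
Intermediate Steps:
P(s) = s + 2*s² (P(s) = (s² + s²) + s = 2*s² + s = s + 2*s²)
-35545 - P(-4)*1397 = -35545 - (-4*(1 + 2*(-4)))*1397 = -35545 - (-4*(1 - 8))*1397 = -35545 - (-4*(-7))*1397 = -35545 - 28*1397 = -35545 - 1*39116 = -35545 - 39116 = -74661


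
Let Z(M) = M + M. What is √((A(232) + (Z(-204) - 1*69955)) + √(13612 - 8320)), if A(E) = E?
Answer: √(-70131 + 42*√3) ≈ 264.69*I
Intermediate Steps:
Z(M) = 2*M
√((A(232) + (Z(-204) - 1*69955)) + √(13612 - 8320)) = √((232 + (2*(-204) - 1*69955)) + √(13612 - 8320)) = √((232 + (-408 - 69955)) + √5292) = √((232 - 70363) + 42*√3) = √(-70131 + 42*√3)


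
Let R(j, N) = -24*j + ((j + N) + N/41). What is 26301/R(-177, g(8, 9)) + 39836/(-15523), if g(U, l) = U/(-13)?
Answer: 43727884869/11225752387 ≈ 3.8953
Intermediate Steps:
g(U, l) = -U/13 (g(U, l) = U*(-1/13) = -U/13)
R(j, N) = -23*j + 42*N/41 (R(j, N) = -24*j + ((N + j) + N*(1/41)) = -24*j + ((N + j) + N/41) = -24*j + (j + 42*N/41) = -23*j + 42*N/41)
26301/R(-177, g(8, 9)) + 39836/(-15523) = 26301/(-23*(-177) + 42*(-1/13*8)/41) + 39836/(-15523) = 26301/(4071 + (42/41)*(-8/13)) + 39836*(-1/15523) = 26301/(4071 - 336/533) - 39836/15523 = 26301/(2169507/533) - 39836/15523 = 26301*(533/2169507) - 39836/15523 = 4672811/723169 - 39836/15523 = 43727884869/11225752387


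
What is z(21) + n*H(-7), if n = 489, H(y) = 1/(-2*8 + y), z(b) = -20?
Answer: -949/23 ≈ -41.261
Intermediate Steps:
H(y) = 1/(-16 + y)
z(21) + n*H(-7) = -20 + 489/(-16 - 7) = -20 + 489/(-23) = -20 + 489*(-1/23) = -20 - 489/23 = -949/23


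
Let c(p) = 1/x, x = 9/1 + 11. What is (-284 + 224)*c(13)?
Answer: -3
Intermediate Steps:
x = 20 (x = 9*1 + 11 = 9 + 11 = 20)
c(p) = 1/20
(-284 + 224)*c(13) = (-284 + 224)*(1/20) = -60*1/20 = -3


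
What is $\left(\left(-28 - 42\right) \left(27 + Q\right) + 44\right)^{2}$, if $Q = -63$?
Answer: $6574096$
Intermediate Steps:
$\left(\left(-28 - 42\right) \left(27 + Q\right) + 44\right)^{2} = \left(\left(-28 - 42\right) \left(27 - 63\right) + 44\right)^{2} = \left(\left(-70\right) \left(-36\right) + 44\right)^{2} = \left(2520 + 44\right)^{2} = 2564^{2} = 6574096$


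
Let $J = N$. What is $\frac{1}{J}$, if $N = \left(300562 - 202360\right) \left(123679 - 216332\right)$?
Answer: $- \frac{1}{9098709906} \approx -1.0991 \cdot 10^{-10}$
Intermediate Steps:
$N = -9098709906$ ($N = 98202 \left(-92653\right) = -9098709906$)
$J = -9098709906$
$\frac{1}{J} = \frac{1}{-9098709906} = - \frac{1}{9098709906}$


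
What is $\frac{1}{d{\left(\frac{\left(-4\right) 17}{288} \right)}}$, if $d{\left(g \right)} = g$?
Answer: $- \frac{72}{17} \approx -4.2353$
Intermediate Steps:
$\frac{1}{d{\left(\frac{\left(-4\right) 17}{288} \right)}} = \frac{1}{\left(-4\right) 17 \cdot \frac{1}{288}} = \frac{1}{\left(-68\right) \frac{1}{288}} = \frac{1}{- \frac{17}{72}} = - \frac{72}{17}$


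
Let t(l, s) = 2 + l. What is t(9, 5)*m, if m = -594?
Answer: -6534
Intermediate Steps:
t(9, 5)*m = (2 + 9)*(-594) = 11*(-594) = -6534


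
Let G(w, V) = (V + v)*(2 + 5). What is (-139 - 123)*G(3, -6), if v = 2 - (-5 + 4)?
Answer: 5502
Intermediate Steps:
v = 3 (v = 2 - 1*(-1) = 2 + 1 = 3)
G(w, V) = 21 + 7*V (G(w, V) = (V + 3)*(2 + 5) = (3 + V)*7 = 21 + 7*V)
(-139 - 123)*G(3, -6) = (-139 - 123)*(21 + 7*(-6)) = -262*(21 - 42) = -262*(-21) = 5502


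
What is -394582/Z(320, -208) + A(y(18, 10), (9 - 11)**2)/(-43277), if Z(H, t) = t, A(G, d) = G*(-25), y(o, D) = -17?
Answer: 656778339/346216 ≈ 1897.0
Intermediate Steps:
A(G, d) = -25*G
-394582/Z(320, -208) + A(y(18, 10), (9 - 11)**2)/(-43277) = -394582/(-208) - 25*(-17)/(-43277) = -394582*(-1/208) + 425*(-1/43277) = 197291/104 - 425/43277 = 656778339/346216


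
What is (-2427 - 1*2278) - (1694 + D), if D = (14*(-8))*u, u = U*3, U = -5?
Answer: -8079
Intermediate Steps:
u = -15 (u = -5*3 = -15)
D = 1680 (D = (14*(-8))*(-15) = -112*(-15) = 1680)
(-2427 - 1*2278) - (1694 + D) = (-2427 - 1*2278) - (1694 + 1680) = (-2427 - 2278) - 1*3374 = -4705 - 3374 = -8079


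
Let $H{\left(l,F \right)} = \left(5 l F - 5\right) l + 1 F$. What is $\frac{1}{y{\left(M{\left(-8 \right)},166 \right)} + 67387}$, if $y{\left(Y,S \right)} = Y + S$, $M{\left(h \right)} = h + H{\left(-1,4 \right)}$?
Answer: $\frac{1}{67574} \approx 1.4799 \cdot 10^{-5}$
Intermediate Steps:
$H{\left(l,F \right)} = F + l \left(-5 + 5 F l\right)$ ($H{\left(l,F \right)} = \left(5 F l - 5\right) l + F = \left(-5 + 5 F l\right) l + F = l \left(-5 + 5 F l\right) + F = F + l \left(-5 + 5 F l\right)$)
$M{\left(h \right)} = 29 + h$ ($M{\left(h \right)} = h + \left(4 - -5 + 5 \cdot 4 \left(-1\right)^{2}\right) = h + \left(4 + 5 + 5 \cdot 4 \cdot 1\right) = h + \left(4 + 5 + 20\right) = h + 29 = 29 + h$)
$y{\left(Y,S \right)} = S + Y$
$\frac{1}{y{\left(M{\left(-8 \right)},166 \right)} + 67387} = \frac{1}{\left(166 + \left(29 - 8\right)\right) + 67387} = \frac{1}{\left(166 + 21\right) + 67387} = \frac{1}{187 + 67387} = \frac{1}{67574}$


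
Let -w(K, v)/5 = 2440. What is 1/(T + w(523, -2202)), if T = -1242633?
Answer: -1/1254833 ≈ -7.9692e-7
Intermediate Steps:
w(K, v) = -12200 (w(K, v) = -5*2440 = -12200)
1/(T + w(523, -2202)) = 1/(-1242633 - 12200) = 1/(-1254833) = -1/1254833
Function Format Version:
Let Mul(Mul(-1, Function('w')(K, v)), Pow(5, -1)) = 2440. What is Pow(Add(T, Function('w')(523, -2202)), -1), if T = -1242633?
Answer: Rational(-1, 1254833) ≈ -7.9692e-7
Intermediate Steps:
Function('w')(K, v) = -12200 (Function('w')(K, v) = Mul(-5, 2440) = -12200)
Pow(Add(T, Function('w')(523, -2202)), -1) = Pow(Add(-1242633, -12200), -1) = Pow(-1254833, -1) = Rational(-1, 1254833)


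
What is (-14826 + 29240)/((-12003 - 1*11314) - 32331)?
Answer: -7207/27824 ≈ -0.25902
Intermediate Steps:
(-14826 + 29240)/((-12003 - 1*11314) - 32331) = 14414/((-12003 - 11314) - 32331) = 14414/(-23317 - 32331) = 14414/(-55648) = 14414*(-1/55648) = -7207/27824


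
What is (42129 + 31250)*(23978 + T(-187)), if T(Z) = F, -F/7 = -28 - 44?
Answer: 1796464678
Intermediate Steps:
F = 504 (F = -7*(-28 - 44) = -7*(-72) = 504)
T(Z) = 504
(42129 + 31250)*(23978 + T(-187)) = (42129 + 31250)*(23978 + 504) = 73379*24482 = 1796464678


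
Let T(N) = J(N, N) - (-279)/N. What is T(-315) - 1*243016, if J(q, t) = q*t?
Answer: -5032716/35 ≈ -1.4379e+5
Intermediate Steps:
T(N) = N² + 279/N (T(N) = N*N - (-279)/N = N² + 279/N)
T(-315) - 1*243016 = (279 + (-315)³)/(-315) - 1*243016 = -(279 - 31255875)/315 - 243016 = -1/315*(-31255596) - 243016 = 3472844/35 - 243016 = -5032716/35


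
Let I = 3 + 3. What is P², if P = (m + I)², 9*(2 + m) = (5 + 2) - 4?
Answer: 28561/81 ≈ 352.60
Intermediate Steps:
I = 6
m = -5/3 (m = -2 + ((5 + 2) - 4)/9 = -2 + (7 - 4)/9 = -2 + (⅑)*3 = -2 + ⅓ = -5/3 ≈ -1.6667)
P = 169/9 (P = (-5/3 + 6)² = (13/3)² = 169/9 ≈ 18.778)
P² = (169/9)² = 28561/81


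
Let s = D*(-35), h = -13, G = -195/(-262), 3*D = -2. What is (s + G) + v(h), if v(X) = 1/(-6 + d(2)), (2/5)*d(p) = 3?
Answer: 6483/262 ≈ 24.744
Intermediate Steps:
D = -2/3 (D = (1/3)*(-2) = -2/3 ≈ -0.66667)
d(p) = 15/2 (d(p) = (5/2)*3 = 15/2)
G = 195/262 (G = -195*(-1/262) = 195/262 ≈ 0.74428)
v(X) = 2/3 (v(X) = 1/(-6 + 15/2) = 1/(3/2) = 2/3)
s = 70/3 (s = -2/3*(-35) = 70/3 ≈ 23.333)
(s + G) + v(h) = (70/3 + 195/262) + 2/3 = 18925/786 + 2/3 = 6483/262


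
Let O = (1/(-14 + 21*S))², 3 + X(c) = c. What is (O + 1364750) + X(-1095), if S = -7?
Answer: 35347223493/25921 ≈ 1.3637e+6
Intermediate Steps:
X(c) = -3 + c
O = 1/25921 (O = (1/(-14 + 21*(-7)))² = (1/(-14 - 147))² = (1/(-161))² = (-1/161)² = 1/25921 ≈ 3.8579e-5)
(O + 1364750) + X(-1095) = (1/25921 + 1364750) + (-3 - 1095) = 35375684751/25921 - 1098 = 35347223493/25921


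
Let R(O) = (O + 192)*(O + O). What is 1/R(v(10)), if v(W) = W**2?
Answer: 1/58400 ≈ 1.7123e-5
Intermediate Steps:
R(O) = 2*O*(192 + O) (R(O) = (192 + O)*(2*O) = 2*O*(192 + O))
1/R(v(10)) = 1/(2*10**2*(192 + 10**2)) = 1/(2*100*(192 + 100)) = 1/(2*100*292) = 1/58400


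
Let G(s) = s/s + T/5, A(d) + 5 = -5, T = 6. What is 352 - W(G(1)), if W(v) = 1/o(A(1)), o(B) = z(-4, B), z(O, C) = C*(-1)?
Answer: 3519/10 ≈ 351.90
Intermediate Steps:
z(O, C) = -C
A(d) = -10 (A(d) = -5 - 5 = -10)
o(B) = -B
G(s) = 11/5 (G(s) = s/s + 6/5 = 1 + 6*(1/5) = 1 + 6/5 = 11/5)
W(v) = 1/10 (W(v) = 1/(-1*(-10)) = 1/10)
352 - W(G(1)) = 352 - 1*1/10 = 352 - 1/10 = 3519/10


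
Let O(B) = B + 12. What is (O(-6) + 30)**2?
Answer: 1296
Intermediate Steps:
O(B) = 12 + B
(O(-6) + 30)**2 = ((12 - 6) + 30)**2 = (6 + 30)**2 = 36**2 = 1296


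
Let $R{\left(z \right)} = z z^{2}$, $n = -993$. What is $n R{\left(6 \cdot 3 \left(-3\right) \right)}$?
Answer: $156361752$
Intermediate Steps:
$R{\left(z \right)} = z^{3}$
$n R{\left(6 \cdot 3 \left(-3\right) \right)} = - 993 \left(6 \cdot 3 \left(-3\right)\right)^{3} = - 993 \left(6 \left(-9\right)\right)^{3} = - 993 \left(-54\right)^{3} = \left(-993\right) \left(-157464\right) = 156361752$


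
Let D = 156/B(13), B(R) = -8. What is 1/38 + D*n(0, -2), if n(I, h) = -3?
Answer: 1112/19 ≈ 58.526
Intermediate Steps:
D = -39/2 (D = 156/(-8) = 156*(-⅛) = -39/2 ≈ -19.500)
1/38 + D*n(0, -2) = 1/38 - 39/2*(-3) = 1/38 + 117/2 = 1112/19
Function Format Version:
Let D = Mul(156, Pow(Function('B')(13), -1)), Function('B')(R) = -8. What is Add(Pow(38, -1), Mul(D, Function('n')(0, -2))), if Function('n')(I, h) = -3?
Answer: Rational(1112, 19) ≈ 58.526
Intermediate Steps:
D = Rational(-39, 2) (D = Mul(156, Pow(-8, -1)) = Mul(156, Rational(-1, 8)) = Rational(-39, 2) ≈ -19.500)
Add(Pow(38, -1), Mul(D, Function('n')(0, -2))) = Add(Pow(38, -1), Mul(Rational(-39, 2), -3)) = Add(Rational(1, 38), Rational(117, 2)) = Rational(1112, 19)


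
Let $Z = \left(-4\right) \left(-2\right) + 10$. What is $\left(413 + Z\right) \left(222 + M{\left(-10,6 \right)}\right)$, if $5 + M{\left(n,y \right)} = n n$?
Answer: $136627$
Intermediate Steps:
$M{\left(n,y \right)} = -5 + n^{2}$ ($M{\left(n,y \right)} = -5 + n n = -5 + n^{2}$)
$Z = 18$ ($Z = 8 + 10 = 18$)
$\left(413 + Z\right) \left(222 + M{\left(-10,6 \right)}\right) = \left(413 + 18\right) \left(222 - \left(5 - \left(-10\right)^{2}\right)\right) = 431 \left(222 + \left(-5 + 100\right)\right) = 431 \left(222 + 95\right) = 431 \cdot 317 = 136627$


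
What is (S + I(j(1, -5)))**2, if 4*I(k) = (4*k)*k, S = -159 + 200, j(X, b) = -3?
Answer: 2500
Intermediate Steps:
S = 41
I(k) = k**2 (I(k) = ((4*k)*k)/4 = (4*k**2)/4 = k**2)
(S + I(j(1, -5)))**2 = (41 + (-3)**2)**2 = (41 + 9)**2 = 50**2 = 2500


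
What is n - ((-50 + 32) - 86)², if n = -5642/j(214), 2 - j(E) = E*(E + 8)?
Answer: -256909627/23753 ≈ -10816.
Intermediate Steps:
j(E) = 2 - E*(8 + E) (j(E) = 2 - E*(E + 8) = 2 - E*(8 + E))
n = 2821/23753 (n = -5642/(2 - 1*214² - 8*214) = -5642/(2 - 1*45796 - 1712) = -5642/(2 - 45796 - 1712) = -5642/(-47506) = -5642*(-1/47506) = 2821/23753 ≈ 0.11876)
n - ((-50 + 32) - 86)² = 2821/23753 - ((-50 + 32) - 86)² = 2821/23753 - (-18 - 86)² = 2821/23753 - 1*(-104)² = 2821/23753 - 1*10816 = 2821/23753 - 10816 = -256909627/23753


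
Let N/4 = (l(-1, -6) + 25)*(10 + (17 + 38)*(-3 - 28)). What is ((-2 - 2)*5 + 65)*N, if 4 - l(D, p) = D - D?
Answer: -8847900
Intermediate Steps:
l(D, p) = 4 (l(D, p) = 4 - (D - D) = 4 - 1*0 = 4 + 0 = 4)
N = -196620 (N = 4*((4 + 25)*(10 + (17 + 38)*(-3 - 28))) = 4*(29*(10 + 55*(-31))) = 4*(29*(10 - 1705)) = 4*(29*(-1695)) = 4*(-49155) = -196620)
((-2 - 2)*5 + 65)*N = ((-2 - 2)*5 + 65)*(-196620) = (-4*5 + 65)*(-196620) = (-20 + 65)*(-196620) = 45*(-196620) = -8847900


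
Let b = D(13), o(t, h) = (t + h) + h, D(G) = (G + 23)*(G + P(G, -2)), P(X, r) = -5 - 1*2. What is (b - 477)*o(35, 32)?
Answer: -25839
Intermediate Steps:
P(X, r) = -7 (P(X, r) = -5 - 2 = -7)
D(G) = (-7 + G)*(23 + G) (D(G) = (G + 23)*(G - 7) = (23 + G)*(-7 + G) = (-7 + G)*(23 + G))
o(t, h) = t + 2*h (o(t, h) = (h + t) + h = t + 2*h)
b = 216 (b = -161 + 13² + 16*13 = -161 + 169 + 208 = 216)
(b - 477)*o(35, 32) = (216 - 477)*(35 + 2*32) = -261*(35 + 64) = -261*99 = -25839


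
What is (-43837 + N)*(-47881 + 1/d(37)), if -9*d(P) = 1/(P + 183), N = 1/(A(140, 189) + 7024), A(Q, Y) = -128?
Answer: 15072977856811/6896 ≈ 2.1858e+9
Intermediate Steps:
N = 1/6896 (N = 1/(-128 + 7024) = 1/6896 ≈ 0.00014501)
d(P) = -1/(9*(183 + P)) (d(P) = -1/(9*(P + 183)) = -1/(9*(183 + P)))
(-43837 + N)*(-47881 + 1/d(37)) = (-43837 + 1/6896)*(-47881 + 1/(-1/(1647 + 9*37))) = -302299951*(-47881 + 1/(-1/(1647 + 333)))/6896 = -302299951*(-47881 + 1/(-1/1980))/6896 = -302299951*(-47881 - 1980)/6896 = -302299951/6896*(-49861) = 15072977856811/6896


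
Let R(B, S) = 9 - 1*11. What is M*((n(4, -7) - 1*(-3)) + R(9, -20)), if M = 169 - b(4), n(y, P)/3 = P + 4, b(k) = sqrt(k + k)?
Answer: -1352 + 16*sqrt(2) ≈ -1329.4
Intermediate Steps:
b(k) = sqrt(2)*sqrt(k) (b(k) = sqrt(2*k) = sqrt(2)*sqrt(k))
R(B, S) = -2 (R(B, S) = 9 - 11 = -2)
n(y, P) = 12 + 3*P (n(y, P) = 3*(P + 4) = 3*(4 + P) = 12 + 3*P)
M = 169 - 2*sqrt(2) (M = 169 - sqrt(2)*sqrt(4) = 169 - sqrt(2)*2 = 169 - 2*sqrt(2) ≈ 166.17)
M*((n(4, -7) - 1*(-3)) + R(9, -20)) = (169 - 2*sqrt(2))*(((12 + 3*(-7)) - 1*(-3)) - 2) = (169 - 2*sqrt(2))*(((12 - 21) + 3) - 2) = (169 - 2*sqrt(2))*((-9 + 3) - 2) = (169 - 2*sqrt(2))*(-6 - 2) = (169 - 2*sqrt(2))*(-8) = -1352 + 16*sqrt(2)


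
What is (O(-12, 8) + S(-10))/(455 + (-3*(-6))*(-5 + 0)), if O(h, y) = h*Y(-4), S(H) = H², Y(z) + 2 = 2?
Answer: 20/73 ≈ 0.27397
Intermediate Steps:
Y(z) = 0 (Y(z) = -2 + 2 = 0)
O(h, y) = 0 (O(h, y) = h*0 = 0)
(O(-12, 8) + S(-10))/(455 + (-3*(-6))*(-5 + 0)) = (0 + (-10)²)/(455 + (-3*(-6))*(-5 + 0)) = (0 + 100)/(455 + 18*(-5)) = 100/(455 - 90) = 100/365 = 100*(1/365) = 20/73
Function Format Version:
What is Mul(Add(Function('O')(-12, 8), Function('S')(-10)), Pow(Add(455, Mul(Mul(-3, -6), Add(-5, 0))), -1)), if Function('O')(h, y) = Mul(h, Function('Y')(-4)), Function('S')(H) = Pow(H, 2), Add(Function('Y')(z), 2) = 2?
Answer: Rational(20, 73) ≈ 0.27397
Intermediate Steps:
Function('Y')(z) = 0 (Function('Y')(z) = Add(-2, 2) = 0)
Function('O')(h, y) = 0 (Function('O')(h, y) = Mul(h, 0) = 0)
Mul(Add(Function('O')(-12, 8), Function('S')(-10)), Pow(Add(455, Mul(Mul(-3, -6), Add(-5, 0))), -1)) = Mul(Add(0, Pow(-10, 2)), Pow(Add(455, Mul(Mul(-3, -6), Add(-5, 0))), -1)) = Mul(Add(0, 100), Pow(Add(455, Mul(18, -5)), -1)) = Mul(100, Pow(Add(455, -90), -1)) = Mul(100, Pow(365, -1)) = Mul(100, Rational(1, 365)) = Rational(20, 73)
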